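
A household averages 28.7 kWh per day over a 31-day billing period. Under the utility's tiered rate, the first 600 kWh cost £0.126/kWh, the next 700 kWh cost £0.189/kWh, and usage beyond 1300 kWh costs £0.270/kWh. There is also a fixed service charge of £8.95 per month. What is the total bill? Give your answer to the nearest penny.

Usage = 28.7 kWh/day × 31 days = 889.7 kWh
First 600 kWh × £0.126 = £75.60
Next 289.7 kWh × £0.189 = £54.75
Remaining tier: 0 kWh (not reached)
Energy charge = £130.35; + service £8.95 = £139.30

£139.30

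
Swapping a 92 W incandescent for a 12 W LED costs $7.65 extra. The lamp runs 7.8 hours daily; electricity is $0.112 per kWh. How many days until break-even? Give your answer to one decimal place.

109.5 days

Power saved = 92 − 12 = 80 W
Daily energy saved = 80 W × 7.8 h = 624 Wh = 0.624 kWh
Daily savings = 0.624 × $0.112 = $0.0699
Payback = $7.65 / $0.0699 per day = 109.5 days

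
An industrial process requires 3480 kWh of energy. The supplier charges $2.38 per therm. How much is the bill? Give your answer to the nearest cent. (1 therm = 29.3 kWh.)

3480 kWh × (0.03413 therm/kWh) = 118.8 therm
Cost = 118.8 therm × $2.38/therm = $282.68

$282.68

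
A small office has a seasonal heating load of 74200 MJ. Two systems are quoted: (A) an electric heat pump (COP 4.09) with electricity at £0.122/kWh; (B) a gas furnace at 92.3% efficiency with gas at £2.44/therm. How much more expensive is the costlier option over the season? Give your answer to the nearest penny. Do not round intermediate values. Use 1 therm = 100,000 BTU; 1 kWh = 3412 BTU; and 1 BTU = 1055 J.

Heat load = 74200 MJ = 74,200,000,000 J / 1055 = 70,331,754 BTU
Gas: input = 70,331,754 / 0.923 = 76,199,083 BTU = 762 therm → 762 × £2.44 = £1,859.26
Heat pump: 70,331,754 BTU / 3412 = 20,610 kWh heat; / 4.09 = 5,040 kWh in → × £0.122 = £614.86
Difference = |£1,859.26 − £614.86| = £1,244.39

£1244.39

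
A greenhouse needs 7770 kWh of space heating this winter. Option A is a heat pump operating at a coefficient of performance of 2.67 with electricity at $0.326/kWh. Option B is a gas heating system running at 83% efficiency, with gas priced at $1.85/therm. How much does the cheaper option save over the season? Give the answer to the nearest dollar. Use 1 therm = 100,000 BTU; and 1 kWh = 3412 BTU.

$358

Heat load = 7770 kWh × 3412 = 26,511,240 BTU
Gas: input = 26,511,240 / 0.83 = 31,941,253 BTU = 319.4 therm → 319.4 × $1.85 = $590.91
Heat pump: 26,511,240 BTU / 3412 = 7,770 kWh heat; / 2.67 = 2,910 kWh in → × $0.326 = $948.70
Difference = |$590.91 − $948.70| = $357.78 ≈ $358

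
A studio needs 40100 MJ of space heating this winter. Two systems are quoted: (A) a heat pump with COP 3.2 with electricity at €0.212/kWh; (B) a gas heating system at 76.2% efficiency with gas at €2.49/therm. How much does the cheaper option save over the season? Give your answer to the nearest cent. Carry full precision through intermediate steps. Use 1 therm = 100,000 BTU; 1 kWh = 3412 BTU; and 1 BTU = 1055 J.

Heat load = 40100 MJ = 40,100,000,000 J / 1055 = 38,009,479 BTU
Gas: input = 38,009,479 / 0.762 = 49,881,206 BTU = 498.8 therm → 498.8 × €2.49 = €1,242.04
Heat pump: 38,009,479 BTU / 3412 = 11,140 kWh heat; / 3.2 = 3,481 kWh in → × €0.212 = €738.02
Difference = |€1,242.04 − €738.02| = €504.02

€504.02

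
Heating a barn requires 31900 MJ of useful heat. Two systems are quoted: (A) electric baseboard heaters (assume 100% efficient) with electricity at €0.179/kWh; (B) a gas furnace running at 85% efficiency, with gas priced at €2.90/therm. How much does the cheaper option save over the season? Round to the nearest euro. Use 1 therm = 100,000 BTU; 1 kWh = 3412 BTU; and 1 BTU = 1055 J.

€555

Heat load = 31900 MJ = 31,900,000,000 J / 1055 = 30,236,967 BTU
Gas: input = 30,236,967 / 0.85 = 35,572,902 BTU = 355.7 therm → 355.7 × €2.90 = €1,031.61
Electric: 30,236,967 BTU / 3412 = 8,862 kWh → × €0.179 = €1,586.29
Difference = |€1,031.61 − €1,586.29| = €554.67 ≈ €555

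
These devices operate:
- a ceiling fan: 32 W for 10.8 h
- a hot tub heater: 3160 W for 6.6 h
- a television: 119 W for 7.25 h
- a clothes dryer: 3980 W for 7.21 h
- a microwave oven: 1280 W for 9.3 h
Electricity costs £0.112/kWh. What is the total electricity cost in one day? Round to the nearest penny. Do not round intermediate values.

£7.02

ceiling fan: 32 W × 10.8 h = 346 Wh = 0.3456 kWh
hot tub heater: 3160 W × 6.6 h = 20,856 Wh = 20.86 kWh
television: 119 W × 7.25 h = 863 Wh = 0.8628 kWh
clothes dryer: 3980 W × 7.21 h = 28,696 Wh = 28.7 kWh
microwave oven: 1280 W × 9.3 h = 11,904 Wh = 11.9 kWh
Total energy = 0.3456 + 20.86 + 0.8628 + 28.7 + 11.9 = 62.66 kWh
Cost = 62.66 kWh × £0.112 = £7.02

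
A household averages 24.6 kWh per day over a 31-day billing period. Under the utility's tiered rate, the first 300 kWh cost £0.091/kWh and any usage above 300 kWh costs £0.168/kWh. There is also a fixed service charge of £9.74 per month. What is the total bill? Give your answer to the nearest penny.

£114.76

Usage = 24.6 kWh/day × 31 days = 762.6 kWh
First 300 kWh × £0.091 = £27.30
Remaining 462.6 kWh × £0.168 = £77.72
Energy charge = £105.02; + service £9.74 = £114.76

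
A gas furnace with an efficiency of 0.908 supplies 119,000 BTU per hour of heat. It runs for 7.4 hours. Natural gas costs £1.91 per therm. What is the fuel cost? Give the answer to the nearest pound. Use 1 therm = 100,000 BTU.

Heat delivered = 119,000 BTU/h × 7.4 h = 880,600 BTU
Gas input = 880,600 / 0.908 = 969,824 BTU
= 969,824 / 100,000 = 9.698 therm
Cost = 9.698 × £1.91/therm = £18.52 ≈ £19

£19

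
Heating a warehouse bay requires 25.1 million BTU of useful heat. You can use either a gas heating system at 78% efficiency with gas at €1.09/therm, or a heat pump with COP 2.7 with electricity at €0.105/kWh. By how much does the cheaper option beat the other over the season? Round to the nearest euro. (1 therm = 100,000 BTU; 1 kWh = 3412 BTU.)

Heat load = 25.1 × 10⁶ BTU = 25,100,000 BTU
Gas: input = 25,100,000 / 0.780 = 32,179,487 BTU = 321.8 therm → 321.8 × €1.09 = €350.76
Heat pump: 25,100,000 BTU / 3412 = 7,356 kWh heat; / 2.7 = 2,725 kWh in → × €0.105 = €286.08
Difference = |€350.76 − €286.08| = €64.67 ≈ €65

€65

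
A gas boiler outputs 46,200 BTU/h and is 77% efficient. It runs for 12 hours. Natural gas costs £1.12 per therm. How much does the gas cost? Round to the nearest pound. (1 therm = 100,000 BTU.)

£8

Heat delivered = 46,200 BTU/h × 12 h = 554,400 BTU
Gas input = 554,400 / 0.77 = 720,000 BTU
= 720,000 / 100,000 = 7.2 therm
Cost = 7.2 × £1.12/therm = £8.06 ≈ £8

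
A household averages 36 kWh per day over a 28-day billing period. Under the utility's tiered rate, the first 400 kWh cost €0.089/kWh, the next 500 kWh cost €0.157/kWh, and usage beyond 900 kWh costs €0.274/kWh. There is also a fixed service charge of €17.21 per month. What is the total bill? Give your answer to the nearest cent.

€160.90

Usage = 36 kWh/day × 28 days = 1008 kWh
First 400 kWh × €0.089 = €35.60
Next 500 kWh × €0.157 = €78.50
Remaining 108 kWh × €0.274 = €29.59
Energy charge = €143.69; + service €17.21 = €160.90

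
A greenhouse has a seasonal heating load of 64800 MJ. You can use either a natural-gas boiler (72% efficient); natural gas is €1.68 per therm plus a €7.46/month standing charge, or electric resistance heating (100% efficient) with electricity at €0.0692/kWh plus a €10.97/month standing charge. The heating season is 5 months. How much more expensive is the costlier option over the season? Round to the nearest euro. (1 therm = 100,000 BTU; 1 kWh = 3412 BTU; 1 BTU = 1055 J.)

Heat load = 64800 MJ = 64,800,000,000 J / 1055 = 61,421,801 BTU
Gas: input = 61,421,801 / 0.720 = 85,308,057 BTU = 853.1 therm → 853.1 × €1.68 = €1,433.18; + 5 × €7.46 standing = €1,470.48
Electric: 61,421,801 BTU / 3412 = 18,000 kWh → × €0.0692 = €1,245.72; + 5 × €10.97 standing = €1,300.57
Difference = |€1,470.48 − €1,300.57| = €169.91 ≈ €170

€170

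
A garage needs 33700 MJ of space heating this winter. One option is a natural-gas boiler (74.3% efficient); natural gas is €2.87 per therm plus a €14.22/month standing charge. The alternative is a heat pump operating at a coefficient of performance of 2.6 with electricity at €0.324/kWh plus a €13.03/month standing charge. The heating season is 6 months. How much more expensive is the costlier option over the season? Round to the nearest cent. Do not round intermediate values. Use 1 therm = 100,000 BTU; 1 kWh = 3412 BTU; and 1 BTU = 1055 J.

Heat load = 33700 MJ = 33,700,000,000 J / 1055 = 31,943,128 BTU
Gas: input = 31,943,128 / 0.743 = 42,992,097 BTU = 429.9 therm → 429.9 × €2.87 = €1,233.87; + 6 × €14.22 standing = €1,319.19
Heat pump: 31,943,128 BTU / 3412 = 9,362 kWh heat; / 2.6 = 3,601 kWh in → × €0.324 = €1,166.65; + 6 × €13.03 standing = €1,244.83
Difference = |€1,319.19 − €1,244.83| = €74.36

€74.36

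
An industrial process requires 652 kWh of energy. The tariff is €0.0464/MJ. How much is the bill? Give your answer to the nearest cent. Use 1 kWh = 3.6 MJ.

652 kWh × (3.6 MJ/kWh) = 2,347 MJ
Cost = 2,347 MJ × €0.0464/MJ = €108.91

€108.91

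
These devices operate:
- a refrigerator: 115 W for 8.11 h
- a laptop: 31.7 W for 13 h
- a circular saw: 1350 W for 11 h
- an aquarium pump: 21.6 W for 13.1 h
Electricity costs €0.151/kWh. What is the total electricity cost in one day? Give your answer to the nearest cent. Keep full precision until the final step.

refrigerator: 115 W × 8.11 h = 933 Wh = 0.9326 kWh
laptop: 31.7 W × 13 h = 412 Wh = 0.4121 kWh
circular saw: 1350 W × 11 h = 14,850 Wh = 14.85 kWh
aquarium pump: 21.6 W × 13.1 h = 283 Wh = 0.283 kWh
Total energy = 0.9326 + 0.4121 + 14.85 + 0.283 = 16.48 kWh
Cost = 16.48 kWh × €0.151 = €2.49

€2.49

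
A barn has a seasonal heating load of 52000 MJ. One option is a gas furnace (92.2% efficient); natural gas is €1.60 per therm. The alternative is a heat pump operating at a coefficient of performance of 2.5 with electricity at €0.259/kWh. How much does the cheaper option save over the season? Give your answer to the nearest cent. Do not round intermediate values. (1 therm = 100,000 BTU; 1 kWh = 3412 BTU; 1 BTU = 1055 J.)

Heat load = 52000 MJ = 52,000,000,000 J / 1055 = 49,289,100 BTU
Gas: input = 49,289,100 / 0.922 = 53,458,893 BTU = 534.6 therm → 534.6 × €1.60 = €855.34
Heat pump: 49,289,100 BTU / 3412 = 14,450 kWh heat; / 2.5 = 5,778 kWh in → × €0.259 = €1,496.59
Difference = |€855.34 − €1,496.59| = €641.24

€641.24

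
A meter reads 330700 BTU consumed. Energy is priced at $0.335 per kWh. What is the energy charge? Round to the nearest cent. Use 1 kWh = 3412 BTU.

$32.47

330700 BTU × (0.00029308 kWh/BTU) = 96.92 kWh
Cost = 96.92 kWh × $0.335/kWh = $32.47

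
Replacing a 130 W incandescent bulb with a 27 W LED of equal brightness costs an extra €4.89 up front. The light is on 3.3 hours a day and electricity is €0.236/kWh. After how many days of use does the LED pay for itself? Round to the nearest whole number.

Power saved = 130 − 27 = 103 W
Daily energy saved = 103 W × 3.3 h = 339.9 Wh = 0.3399 kWh
Daily savings = 0.3399 × €0.236 = €0.0802
Payback = €4.89 / €0.0802 per day = 60.96 days

61 days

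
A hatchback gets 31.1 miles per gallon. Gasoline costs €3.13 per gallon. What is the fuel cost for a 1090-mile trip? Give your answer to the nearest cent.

Fuel = 1090 mi / 31.1 mpg = 35.05 gal
Cost = 35.05 gal × €3.13/gal = €109.70

€109.70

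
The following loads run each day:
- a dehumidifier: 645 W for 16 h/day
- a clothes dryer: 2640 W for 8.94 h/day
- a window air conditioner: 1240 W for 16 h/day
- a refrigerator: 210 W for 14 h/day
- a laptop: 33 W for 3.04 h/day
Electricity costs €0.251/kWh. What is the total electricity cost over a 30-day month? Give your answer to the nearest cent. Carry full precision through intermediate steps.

dehumidifier: 645 W × 16 h × 30 d = 309,600 Wh = 309.6 kWh
clothes dryer: 2640 W × 8.94 h × 30 d = 708,048 Wh = 708 kWh
window air conditioner: 1240 W × 16 h × 30 d = 595,200 Wh = 595.2 kWh
refrigerator: 210 W × 14 h × 30 d = 88,200 Wh = 88.2 kWh
laptop: 33 W × 3.04 h × 30 d = 3,010 Wh = 3.01 kWh
Total energy = 309.6 + 708 + 595.2 + 88.2 + 3.01 = 1,704 kWh
Cost = 1,704 kWh × €0.251 = €427.72

€427.72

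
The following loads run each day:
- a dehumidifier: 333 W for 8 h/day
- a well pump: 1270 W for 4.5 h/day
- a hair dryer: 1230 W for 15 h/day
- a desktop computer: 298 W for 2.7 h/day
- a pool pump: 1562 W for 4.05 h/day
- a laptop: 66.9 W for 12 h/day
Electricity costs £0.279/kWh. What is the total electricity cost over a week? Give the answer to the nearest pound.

£68

dehumidifier: 333 W × 8 h × 7 d = 18,648 Wh = 18.65 kWh
well pump: 1270 W × 4.5 h × 7 d = 40,005 Wh = 40.01 kWh
hair dryer: 1230 W × 15 h × 7 d = 129,150 Wh = 129.2 kWh
desktop computer: 298 W × 2.7 h × 7 d = 5,632 Wh = 5.632 kWh
pool pump: 1562 W × 4.05 h × 7 d = 44,283 Wh = 44.28 kWh
laptop: 66.9 W × 12 h × 7 d = 5,620 Wh = 5.62 kWh
Total energy = 18.65 + 40.01 + 129.2 + 5.632 + 44.28 + 5.62 = 243.3 kWh
Cost = 243.3 kWh × £0.279 = £67.89 ≈ £68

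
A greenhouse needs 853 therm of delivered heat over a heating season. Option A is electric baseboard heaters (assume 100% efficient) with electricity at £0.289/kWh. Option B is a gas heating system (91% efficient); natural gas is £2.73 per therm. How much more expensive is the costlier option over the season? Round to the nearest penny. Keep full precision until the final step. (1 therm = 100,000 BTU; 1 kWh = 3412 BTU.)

£4666.00

Heat load = 853 therm × 100,000 = 85,300,000 BTU
Gas: input = 85,300,000 / 0.91 = 93,736,264 BTU = 937.4 therm → 937.4 × £2.73 = £2,559.00
Electric: 85,300,000 BTU / 3412 = 25,000 kWh → × £0.289 = £7,225.00
Difference = |£2,559.00 − £7,225.00| = £4,666.00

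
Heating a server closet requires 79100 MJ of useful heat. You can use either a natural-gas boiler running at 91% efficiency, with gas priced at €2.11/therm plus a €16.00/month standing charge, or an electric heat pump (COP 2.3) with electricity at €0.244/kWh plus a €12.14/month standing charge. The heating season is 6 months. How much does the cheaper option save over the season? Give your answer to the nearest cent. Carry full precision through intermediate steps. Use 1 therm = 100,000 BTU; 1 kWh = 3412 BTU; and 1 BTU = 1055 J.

Heat load = 79100 MJ = 79,100,000,000 J / 1055 = 74,976,303 BTU
Gas: input = 74,976,303 / 0.91 = 82,391,542 BTU = 823.9 therm → 823.9 × €2.11 = €1,738.46; + 6 × €16.00 standing = €1,834.46
Heat pump: 74,976,303 BTU / 3412 = 21,970 kWh heat; / 2.3 = 9,554 kWh in → × €0.244 = €2,331.19; + 6 × €12.14 standing = €2,404.03
Difference = |€1,834.46 − €2,404.03| = €569.56

€569.56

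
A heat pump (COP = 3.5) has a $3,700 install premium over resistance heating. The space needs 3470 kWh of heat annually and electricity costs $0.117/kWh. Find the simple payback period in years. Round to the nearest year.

13 years

Resistance: 3470 kWh × $0.117 = $405.99/yr
Heat pump: 3470 / 3.5 = 991.4 kWh in → × $0.117 = $116.00/yr
Annual savings = $289.99
Payback = $3,700 / $289.99 = 12.8 years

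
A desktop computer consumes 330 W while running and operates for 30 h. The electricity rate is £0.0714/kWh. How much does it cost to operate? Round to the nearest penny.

Energy = 330 W × 30 h = 9,900 Wh = 9.9 kWh
Cost = 9.9 kWh × £0.0714/kWh = £0.71

£0.71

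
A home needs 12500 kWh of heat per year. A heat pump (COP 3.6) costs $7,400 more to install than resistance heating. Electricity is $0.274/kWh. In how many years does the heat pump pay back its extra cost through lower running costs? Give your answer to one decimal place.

3.0 years

Resistance: 12500 kWh × $0.274 = $3,425.00/yr
Heat pump: 12500 / 3.6 = 3472 kWh in → × $0.274 = $951.39/yr
Annual savings = $2,473.61
Payback = $7,400 / $2,473.61 = 2.99 years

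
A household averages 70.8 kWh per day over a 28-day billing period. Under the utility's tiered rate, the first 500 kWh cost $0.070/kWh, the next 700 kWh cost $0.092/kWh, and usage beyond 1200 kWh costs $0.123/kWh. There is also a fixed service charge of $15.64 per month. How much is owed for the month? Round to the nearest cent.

Usage = 70.8 kWh/day × 28 days = 1982.4 kWh
First 500 kWh × $0.070 = $35.00
Next 700 kWh × $0.092 = $64.40
Remaining 782.4 kWh × $0.123 = $96.24
Energy charge = $195.64; + service $15.64 = $211.28

$211.28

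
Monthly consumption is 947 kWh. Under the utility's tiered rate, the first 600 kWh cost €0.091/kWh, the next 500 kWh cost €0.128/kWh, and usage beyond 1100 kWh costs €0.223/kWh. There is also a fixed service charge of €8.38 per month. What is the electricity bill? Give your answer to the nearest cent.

First 600 kWh × €0.091 = €54.60
Next 347 kWh × €0.128 = €44.42
Remaining tier: 0 kWh (not reached)
Energy charge = €99.02; + service €8.38 = €107.40

€107.40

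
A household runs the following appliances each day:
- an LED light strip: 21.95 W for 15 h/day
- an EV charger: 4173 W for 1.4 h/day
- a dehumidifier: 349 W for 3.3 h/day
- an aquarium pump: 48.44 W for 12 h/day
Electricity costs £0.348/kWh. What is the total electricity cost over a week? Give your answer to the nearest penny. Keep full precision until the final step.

LED light strip: 21.95 W × 15 h × 7 d = 2,305 Wh = 2.305 kWh
EV charger: 4173 W × 1.4 h × 7 d = 40,895 Wh = 40.9 kWh
dehumidifier: 349 W × 3.3 h × 7 d = 8,062 Wh = 8.062 kWh
aquarium pump: 48.44 W × 12 h × 7 d = 4,069 Wh = 4.069 kWh
Total energy = 2.305 + 40.9 + 8.062 + 4.069 = 55.33 kWh
Cost = 55.33 kWh × £0.348 = £19.26

£19.26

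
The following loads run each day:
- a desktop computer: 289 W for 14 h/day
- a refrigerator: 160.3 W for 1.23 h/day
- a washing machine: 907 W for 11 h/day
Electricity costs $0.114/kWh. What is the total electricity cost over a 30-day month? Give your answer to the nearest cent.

$48.63

desktop computer: 289 W × 14 h × 30 d = 121,380 Wh = 121.4 kWh
refrigerator: 160.3 W × 1.23 h × 30 d = 5,915 Wh = 5.915 kWh
washing machine: 907 W × 11 h × 30 d = 299,310 Wh = 299.3 kWh
Total energy = 121.4 + 5.915 + 299.3 = 426.6 kWh
Cost = 426.6 kWh × $0.114 = $48.63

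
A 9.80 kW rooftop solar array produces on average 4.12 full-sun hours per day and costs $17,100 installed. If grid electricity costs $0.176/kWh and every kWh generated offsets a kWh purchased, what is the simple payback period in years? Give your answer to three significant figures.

Daily generation = 9.80 kW × 4.12 h = 40.38 kWh
Annual generation = 40.38 × 365 = 14737 kWh
Annual savings = 14737 × $0.176 = $2,593.75
Payback = $17,100 / $2,593.75 = 6.59 years

6.59 years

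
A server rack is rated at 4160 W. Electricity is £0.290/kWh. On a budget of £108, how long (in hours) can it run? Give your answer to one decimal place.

89.5 h

Energy budget = £108 / £0.290 per kWh = 372.4 kWh = 372,414 Wh
Runtime = 372,414 Wh / 4160 W = 89.52 h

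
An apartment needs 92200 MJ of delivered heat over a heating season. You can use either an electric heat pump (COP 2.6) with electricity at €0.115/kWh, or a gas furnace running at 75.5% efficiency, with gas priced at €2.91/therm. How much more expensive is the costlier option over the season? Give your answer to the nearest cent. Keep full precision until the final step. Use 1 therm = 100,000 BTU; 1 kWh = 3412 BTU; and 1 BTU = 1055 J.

Heat load = 92200 MJ = 92,200,000,000 J / 1055 = 87,393,365 BTU
Gas: input = 87,393,365 / 0.755 = 115,752,801 BTU = 1,158 therm → 1,158 × €2.91 = €3,368.41
Heat pump: 87,393,365 BTU / 3412 = 25,610 kWh heat; / 2.6 = 9,851 kWh in → × €0.115 = €1,132.91
Difference = |€3,368.41 − €1,132.91| = €2,235.50

€2235.50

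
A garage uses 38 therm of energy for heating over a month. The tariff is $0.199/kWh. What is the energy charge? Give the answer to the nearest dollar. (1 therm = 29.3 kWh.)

38 therm × (29.3 kWh/therm) = 1,113 kWh
Cost = 1,113 kWh × $0.199/kWh = $221.57 ≈ $222

$222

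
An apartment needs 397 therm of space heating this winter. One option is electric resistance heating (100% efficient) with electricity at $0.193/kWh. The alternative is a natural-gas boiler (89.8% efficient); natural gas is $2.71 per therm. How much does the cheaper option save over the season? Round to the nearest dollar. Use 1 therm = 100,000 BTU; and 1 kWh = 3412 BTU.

Heat load = 397 therm × 100,000 = 39,700,000 BTU
Gas: input = 39,700,000 / 0.898 = 44,209,354 BTU = 442.1 therm → 442.1 × $2.71 = $1,198.07
Electric: 39,700,000 BTU / 3412 = 11,640 kWh → × $0.193 = $2,245.63
Difference = |$1,198.07 − $2,245.63| = $1,047.56 ≈ $1048

$1048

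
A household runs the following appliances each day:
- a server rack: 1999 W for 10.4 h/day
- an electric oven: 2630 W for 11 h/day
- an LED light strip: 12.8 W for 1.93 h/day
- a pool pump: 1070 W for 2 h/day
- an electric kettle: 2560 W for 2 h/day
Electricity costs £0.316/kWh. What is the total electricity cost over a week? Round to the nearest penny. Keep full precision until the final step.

£126.09

server rack: 1999 W × 10.4 h × 7 d = 145,527 Wh = 145.5 kWh
electric oven: 2630 W × 11 h × 7 d = 202,510 Wh = 202.5 kWh
LED light strip: 12.8 W × 1.93 h × 7 d = 173 Wh = 0.1729 kWh
pool pump: 1070 W × 2 h × 7 d = 14,980 Wh = 14.98 kWh
electric kettle: 2560 W × 2 h × 7 d = 35,840 Wh = 35.84 kWh
Total energy = 145.5 + 202.5 + 0.1729 + 14.98 + 35.84 = 399 kWh
Cost = 399 kWh × £0.316 = £126.09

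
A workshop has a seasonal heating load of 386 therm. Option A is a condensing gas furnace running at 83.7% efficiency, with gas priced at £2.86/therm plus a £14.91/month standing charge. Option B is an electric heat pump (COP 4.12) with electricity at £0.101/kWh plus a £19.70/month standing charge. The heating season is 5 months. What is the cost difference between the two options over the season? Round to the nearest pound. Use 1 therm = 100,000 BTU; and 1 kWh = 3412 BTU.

£1018

Heat load = 386 therm × 100,000 = 38,600,000 BTU
Gas: input = 38,600,000 / 0.837 = 46,117,085 BTU = 461.2 therm → 461.2 × £2.86 = £1,318.95; + 5 × £14.91 standing = £1,393.50
Heat pump: 38,600,000 BTU / 3412 = 11,310 kWh heat; / 4.12 = 2,746 kWh in → × £0.101 = £277.33; + 5 × £19.70 standing = £375.83
Difference = |£1,393.50 − £375.83| = £1,017.67 ≈ £1018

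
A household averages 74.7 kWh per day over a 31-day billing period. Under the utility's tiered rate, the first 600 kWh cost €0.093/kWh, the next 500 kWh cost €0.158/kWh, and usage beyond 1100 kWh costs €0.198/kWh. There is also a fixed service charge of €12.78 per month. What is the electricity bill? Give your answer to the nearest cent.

€388.29

Usage = 74.7 kWh/day × 31 days = 2315.7 kWh
First 600 kWh × €0.093 = €55.80
Next 500 kWh × €0.158 = €79.00
Remaining 1215.7 kWh × €0.198 = €240.71
Energy charge = €375.51; + service €12.78 = €388.29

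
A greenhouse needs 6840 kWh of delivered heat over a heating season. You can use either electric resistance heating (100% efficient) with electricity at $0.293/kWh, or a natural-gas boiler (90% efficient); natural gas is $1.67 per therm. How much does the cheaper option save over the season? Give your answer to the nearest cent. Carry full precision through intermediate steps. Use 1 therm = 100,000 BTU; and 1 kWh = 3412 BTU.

$1571.07

Heat load = 6840 kWh × 3412 = 23,338,080 BTU
Gas: input = 23,338,080 / 0.90 = 25,931,200 BTU = 259.3 therm → 259.3 × $1.67 = $433.05
Electric: 23,338,080 BTU / 3412 = 6,840 kWh → × $0.293 = $2,004.12
Difference = |$433.05 − $2,004.12| = $1,571.07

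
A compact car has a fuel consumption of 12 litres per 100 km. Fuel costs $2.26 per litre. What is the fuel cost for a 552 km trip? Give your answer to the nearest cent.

$149.70

Fuel = 12 L/100 km × 552 km / 100 = 66.24 L
Cost = 66.24 L × $2.26/L = $149.70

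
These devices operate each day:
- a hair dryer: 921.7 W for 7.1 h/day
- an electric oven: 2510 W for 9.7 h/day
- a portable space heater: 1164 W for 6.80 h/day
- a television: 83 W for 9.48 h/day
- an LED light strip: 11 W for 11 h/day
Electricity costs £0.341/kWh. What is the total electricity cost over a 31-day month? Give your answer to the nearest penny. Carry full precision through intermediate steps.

hair dryer: 921.7 W × 7.1 h × 31 d = 202,866 Wh = 202.9 kWh
electric oven: 2510 W × 9.7 h × 31 d = 754,757 Wh = 754.8 kWh
portable space heater: 1164 W × 6.80 h × 31 d = 245,371 Wh = 245.4 kWh
television: 83 W × 9.48 h × 31 d = 24,392 Wh = 24.39 kWh
LED light strip: 11 W × 11 h × 31 d = 3,751 Wh = 3.751 kWh
Total energy = 202.9 + 754.8 + 245.4 + 24.39 + 3.751 = 1,231 kWh
Cost = 1,231 kWh × £0.341 = £419.82

£419.82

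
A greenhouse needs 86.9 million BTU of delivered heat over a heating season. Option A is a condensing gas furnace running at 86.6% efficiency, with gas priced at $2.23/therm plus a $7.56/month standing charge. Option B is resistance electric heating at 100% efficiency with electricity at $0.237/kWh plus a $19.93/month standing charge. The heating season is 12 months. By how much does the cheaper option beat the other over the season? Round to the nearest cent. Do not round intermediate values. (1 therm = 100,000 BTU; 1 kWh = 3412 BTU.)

Heat load = 86.9 × 10⁶ BTU = 86,900,000 BTU
Gas: input = 86,900,000 / 0.866 = 100,346,420 BTU = 1,003 therm → 1,003 × $2.23 = $2,237.73; + 12 × $7.56 standing = $2,328.45
Electric: 86,900,000 BTU / 3412 = 25,470 kWh → × $0.237 = $6,036.14; + 12 × $19.93 standing = $6,275.30
Difference = |$2,328.45 − $6,275.30| = $3,946.85

$3946.85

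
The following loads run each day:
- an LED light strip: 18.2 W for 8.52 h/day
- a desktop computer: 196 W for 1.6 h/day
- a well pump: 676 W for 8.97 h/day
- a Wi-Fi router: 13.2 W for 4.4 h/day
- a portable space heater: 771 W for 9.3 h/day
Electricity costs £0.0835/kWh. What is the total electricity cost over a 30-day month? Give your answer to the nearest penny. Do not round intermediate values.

LED light strip: 18.2 W × 8.52 h × 30 d = 4,652 Wh = 4.652 kWh
desktop computer: 196 W × 1.6 h × 30 d = 9,408 Wh = 9.408 kWh
well pump: 676 W × 8.97 h × 30 d = 181,912 Wh = 181.9 kWh
Wi-Fi router: 13.2 W × 4.4 h × 30 d = 1,742 Wh = 1.742 kWh
portable space heater: 771 W × 9.3 h × 30 d = 215,109 Wh = 215.1 kWh
Total energy = 4.652 + 9.408 + 181.9 + 1.742 + 215.1 = 412.8 kWh
Cost = 412.8 kWh × £0.0835 = £34.47

£34.47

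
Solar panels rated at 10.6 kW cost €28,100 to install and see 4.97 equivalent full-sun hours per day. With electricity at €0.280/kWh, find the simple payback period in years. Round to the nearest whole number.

5 years

Daily generation = 10.6 kW × 4.97 h = 52.68 kWh
Annual generation = 52.68 × 365 = 19229 kWh
Annual savings = 19229 × €0.280 = €5,384.10
Payback = €28,100 / €5,384.10 = 5.22 years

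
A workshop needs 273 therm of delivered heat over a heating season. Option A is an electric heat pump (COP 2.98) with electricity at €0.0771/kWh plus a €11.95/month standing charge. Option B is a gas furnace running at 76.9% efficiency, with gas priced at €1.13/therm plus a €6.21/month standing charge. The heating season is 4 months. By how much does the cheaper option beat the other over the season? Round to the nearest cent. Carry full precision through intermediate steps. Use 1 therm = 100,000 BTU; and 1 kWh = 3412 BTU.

€171.19

Heat load = 273 therm × 100,000 = 27,300,000 BTU
Gas: input = 27,300,000 / 0.769 = 35,500,650 BTU = 355 therm → 355 × €1.13 = €401.16; + 4 × €6.21 standing = €426.00
Heat pump: 27,300,000 BTU / 3412 = 8,001 kWh heat; / 2.98 = 2,685 kWh in → × €0.0771 = €207.01; + 4 × €11.95 standing = €254.81
Difference = |€426.00 − €254.81| = €171.19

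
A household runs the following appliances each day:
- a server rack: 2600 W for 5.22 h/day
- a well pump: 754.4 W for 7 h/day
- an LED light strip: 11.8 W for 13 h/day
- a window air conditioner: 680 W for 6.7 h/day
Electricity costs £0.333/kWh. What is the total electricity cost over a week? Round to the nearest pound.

£55

server rack: 2600 W × 5.22 h × 7 d = 95,004 Wh = 95 kWh
well pump: 754.4 W × 7 h × 7 d = 36,966 Wh = 36.97 kWh
LED light strip: 11.8 W × 13 h × 7 d = 1,074 Wh = 1.074 kWh
window air conditioner: 680 W × 6.7 h × 7 d = 31,892 Wh = 31.89 kWh
Total energy = 95 + 36.97 + 1.074 + 31.89 = 164.9 kWh
Cost = 164.9 kWh × £0.333 = £54.92 ≈ £55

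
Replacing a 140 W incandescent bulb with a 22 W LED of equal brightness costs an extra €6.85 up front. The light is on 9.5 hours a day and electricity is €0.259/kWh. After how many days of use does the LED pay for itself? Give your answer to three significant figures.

Power saved = 140 − 22 = 118 W
Daily energy saved = 118 W × 9.5 h = 1121 Wh = 1.121 kWh
Daily savings = 1.121 × €0.259 = €0.2903
Payback = €6.85 / €0.2903 per day = 23.59 days

23.6 days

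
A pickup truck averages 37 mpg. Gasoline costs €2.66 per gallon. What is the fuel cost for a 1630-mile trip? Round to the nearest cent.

€117.18

Fuel = 1630 mi / 37 mpg = 44.05 gal
Cost = 44.05 gal × €2.66/gal = €117.18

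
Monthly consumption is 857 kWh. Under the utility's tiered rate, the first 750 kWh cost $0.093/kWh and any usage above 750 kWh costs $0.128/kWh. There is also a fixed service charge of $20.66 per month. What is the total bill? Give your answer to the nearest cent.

$104.11

First 750 kWh × $0.093 = $69.75
Remaining 107 kWh × $0.128 = $13.70
Energy charge = $83.45; + service $20.66 = $104.11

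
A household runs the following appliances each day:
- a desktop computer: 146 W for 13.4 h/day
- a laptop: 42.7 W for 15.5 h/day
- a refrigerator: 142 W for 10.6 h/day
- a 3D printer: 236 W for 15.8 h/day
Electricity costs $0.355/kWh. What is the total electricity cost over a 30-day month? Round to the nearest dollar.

desktop computer: 146 W × 13.4 h × 30 d = 58,692 Wh = 58.69 kWh
laptop: 42.7 W × 15.5 h × 30 d = 19,856 Wh = 19.86 kWh
refrigerator: 142 W × 10.6 h × 30 d = 45,156 Wh = 45.16 kWh
3D printer: 236 W × 15.8 h × 30 d = 111,864 Wh = 111.9 kWh
Total energy = 58.69 + 19.86 + 45.16 + 111.9 = 235.6 kWh
Cost = 235.6 kWh × $0.355 = $83.63 ≈ $84

$84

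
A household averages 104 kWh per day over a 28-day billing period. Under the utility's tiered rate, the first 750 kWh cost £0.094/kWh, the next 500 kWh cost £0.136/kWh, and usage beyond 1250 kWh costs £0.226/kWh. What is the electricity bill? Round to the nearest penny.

Usage = 104 kWh/day × 28 days = 2912 kWh
First 750 kWh × £0.094 = £70.50
Next 500 kWh × £0.136 = £68.00
Remaining 1662 kWh × £0.226 = £375.61
Total = £514.11

£514.11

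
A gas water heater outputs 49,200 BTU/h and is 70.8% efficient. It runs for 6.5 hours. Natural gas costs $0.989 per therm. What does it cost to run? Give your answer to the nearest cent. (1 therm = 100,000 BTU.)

Heat delivered = 49,200 BTU/h × 6.5 h = 319,800 BTU
Gas input = 319,800 / 0.708 = 451,695 BTU
= 451,695 / 100,000 = 4.517 therm
Cost = 4.517 × $0.989/therm = $4.47

$4.47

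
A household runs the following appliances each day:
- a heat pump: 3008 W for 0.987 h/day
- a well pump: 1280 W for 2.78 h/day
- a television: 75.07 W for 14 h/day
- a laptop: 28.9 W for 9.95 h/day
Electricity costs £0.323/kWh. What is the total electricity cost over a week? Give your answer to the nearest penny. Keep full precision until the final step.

heat pump: 3008 W × 0.987 h × 7 d = 20,782 Wh = 20.78 kWh
well pump: 1280 W × 2.78 h × 7 d = 24,909 Wh = 24.91 kWh
television: 75.07 W × 14 h × 7 d = 7,357 Wh = 7.357 kWh
laptop: 28.9 W × 9.95 h × 7 d = 2,013 Wh = 2.013 kWh
Total energy = 20.78 + 24.91 + 7.357 + 2.013 = 55.06 kWh
Cost = 55.06 kWh × £0.323 = £17.78

£17.78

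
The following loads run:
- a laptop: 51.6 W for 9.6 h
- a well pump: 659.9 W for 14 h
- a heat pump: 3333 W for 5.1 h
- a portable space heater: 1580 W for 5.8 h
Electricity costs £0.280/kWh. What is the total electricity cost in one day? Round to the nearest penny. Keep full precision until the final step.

laptop: 51.6 W × 9.6 h = 495 Wh = 0.4954 kWh
well pump: 659.9 W × 14 h = 9,239 Wh = 9.239 kWh
heat pump: 3333 W × 5.1 h = 16,998 Wh = 17 kWh
portable space heater: 1580 W × 5.8 h = 9,164 Wh = 9.164 kWh
Total energy = 0.4954 + 9.239 + 17 + 9.164 = 35.9 kWh
Cost = 35.9 kWh × £0.280 = £10.05

£10.05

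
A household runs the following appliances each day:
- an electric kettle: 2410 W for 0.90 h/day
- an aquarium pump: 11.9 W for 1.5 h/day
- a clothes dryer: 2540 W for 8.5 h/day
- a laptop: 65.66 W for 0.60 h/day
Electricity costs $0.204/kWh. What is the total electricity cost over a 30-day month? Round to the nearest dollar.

electric kettle: 2410 W × 0.90 h × 30 d = 65,070 Wh = 65.07 kWh
aquarium pump: 11.9 W × 1.5 h × 30 d = 536 Wh = 0.5355 kWh
clothes dryer: 2540 W × 8.5 h × 30 d = 647,700 Wh = 647.7 kWh
laptop: 65.66 W × 0.60 h × 30 d = 1,182 Wh = 1.182 kWh
Total energy = 65.07 + 0.5355 + 647.7 + 1.182 = 714.5 kWh
Cost = 714.5 kWh × $0.204 = $145.76 ≈ $146

$146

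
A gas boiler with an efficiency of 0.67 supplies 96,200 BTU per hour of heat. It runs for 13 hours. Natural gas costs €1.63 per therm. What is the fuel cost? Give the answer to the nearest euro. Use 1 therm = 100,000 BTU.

Heat delivered = 96,200 BTU/h × 13 h = 1,250,600 BTU
Gas input = 1,250,600 / 0.67 = 1,866,567 BTU
= 1,866,567 / 100,000 = 18.67 therm
Cost = 18.67 × €1.63/therm = €30.43 ≈ €30

€30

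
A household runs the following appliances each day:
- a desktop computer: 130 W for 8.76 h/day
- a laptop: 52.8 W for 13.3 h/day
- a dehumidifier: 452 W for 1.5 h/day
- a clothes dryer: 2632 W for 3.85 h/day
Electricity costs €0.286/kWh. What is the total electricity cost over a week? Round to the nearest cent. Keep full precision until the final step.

desktop computer: 130 W × 8.76 h × 7 d = 7,972 Wh = 7.972 kWh
laptop: 52.8 W × 13.3 h × 7 d = 4,916 Wh = 4.916 kWh
dehumidifier: 452 W × 1.5 h × 7 d = 4,746 Wh = 4.746 kWh
clothes dryer: 2632 W × 3.85 h × 7 d = 70,932 Wh = 70.93 kWh
Total energy = 7.972 + 4.916 + 4.746 + 70.93 = 88.57 kWh
Cost = 88.57 kWh × €0.286 = €25.33

€25.33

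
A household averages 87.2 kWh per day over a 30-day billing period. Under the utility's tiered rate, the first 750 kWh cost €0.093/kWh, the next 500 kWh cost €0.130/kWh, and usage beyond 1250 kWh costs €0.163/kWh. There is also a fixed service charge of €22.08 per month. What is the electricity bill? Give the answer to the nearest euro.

Usage = 87.2 kWh/day × 30 days = 2616 kWh
First 750 kWh × €0.093 = €69.75
Next 500 kWh × €0.130 = €65.00
Remaining 1366 kWh × €0.163 = €222.66
Energy charge = €357.41; + service €22.08 = €379.49 ≈ €379

€379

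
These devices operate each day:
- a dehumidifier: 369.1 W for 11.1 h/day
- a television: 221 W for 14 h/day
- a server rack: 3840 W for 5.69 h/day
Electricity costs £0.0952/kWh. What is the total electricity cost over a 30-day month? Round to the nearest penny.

£82.94

dehumidifier: 369.1 W × 11.1 h × 30 d = 122,910 Wh = 122.9 kWh
television: 221 W × 14 h × 30 d = 92,820 Wh = 92.82 kWh
server rack: 3840 W × 5.69 h × 30 d = 655,488 Wh = 655.5 kWh
Total energy = 122.9 + 92.82 + 655.5 = 871.2 kWh
Cost = 871.2 kWh × £0.0952 = £82.94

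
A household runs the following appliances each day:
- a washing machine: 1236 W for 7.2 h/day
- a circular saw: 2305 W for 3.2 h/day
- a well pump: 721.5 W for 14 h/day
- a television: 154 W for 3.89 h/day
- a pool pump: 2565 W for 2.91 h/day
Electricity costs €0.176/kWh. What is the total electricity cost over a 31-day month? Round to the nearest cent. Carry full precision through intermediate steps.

washing machine: 1236 W × 7.2 h × 31 d = 275,875 Wh = 275.9 kWh
circular saw: 2305 W × 3.2 h × 31 d = 228,656 Wh = 228.7 kWh
well pump: 721.5 W × 14 h × 31 d = 313,131 Wh = 313.1 kWh
television: 154 W × 3.89 h × 31 d = 18,571 Wh = 18.57 kWh
pool pump: 2565 W × 2.91 h × 31 d = 231,389 Wh = 231.4 kWh
Total energy = 275.9 + 228.7 + 313.1 + 18.57 + 231.4 = 1,068 kWh
Cost = 1,068 kWh × €0.176 = €187.90

€187.90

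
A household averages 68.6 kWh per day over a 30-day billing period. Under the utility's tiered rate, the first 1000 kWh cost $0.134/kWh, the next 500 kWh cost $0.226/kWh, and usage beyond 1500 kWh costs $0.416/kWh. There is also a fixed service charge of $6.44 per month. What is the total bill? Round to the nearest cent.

Usage = 68.6 kWh/day × 30 days = 2058 kWh
First 1000 kWh × $0.134 = $134.00
Next 500 kWh × $0.226 = $113.00
Remaining 558 kWh × $0.416 = $232.13
Energy charge = $479.13; + service $6.44 = $485.57

$485.57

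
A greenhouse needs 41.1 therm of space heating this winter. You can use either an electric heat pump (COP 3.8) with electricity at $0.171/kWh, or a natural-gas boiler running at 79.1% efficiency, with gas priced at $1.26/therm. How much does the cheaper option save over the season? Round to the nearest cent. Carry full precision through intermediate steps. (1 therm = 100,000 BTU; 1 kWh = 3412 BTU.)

$11.26

Heat load = 41.1 therm × 100,000 = 4,110,000 BTU
Gas: input = 4,110,000 / 0.791 = 5,195,954 BTU = 51.96 therm → 51.96 × $1.26 = $65.47
Heat pump: 4,110,000 BTU / 3412 = 1,205 kWh heat; / 3.8 = 317 kWh in → × $0.171 = $54.21
Difference = |$65.47 − $54.21| = $11.26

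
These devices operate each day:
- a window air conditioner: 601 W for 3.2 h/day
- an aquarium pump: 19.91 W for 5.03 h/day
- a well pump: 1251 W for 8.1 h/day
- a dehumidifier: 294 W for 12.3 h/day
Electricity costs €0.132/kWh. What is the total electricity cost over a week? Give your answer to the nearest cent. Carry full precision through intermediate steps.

€14.57

window air conditioner: 601 W × 3.2 h × 7 d = 13,462 Wh = 13.46 kWh
aquarium pump: 19.91 W × 5.03 h × 7 d = 701 Wh = 0.701 kWh
well pump: 1251 W × 8.1 h × 7 d = 70,932 Wh = 70.93 kWh
dehumidifier: 294 W × 12.3 h × 7 d = 25,313 Wh = 25.31 kWh
Total energy = 13.46 + 0.701 + 70.93 + 25.31 = 110.4 kWh
Cost = 110.4 kWh × €0.132 = €14.57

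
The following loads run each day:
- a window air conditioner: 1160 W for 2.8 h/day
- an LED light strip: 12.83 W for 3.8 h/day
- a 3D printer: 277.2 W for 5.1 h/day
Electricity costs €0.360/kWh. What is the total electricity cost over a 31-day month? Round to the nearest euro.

window air conditioner: 1160 W × 2.8 h × 31 d = 100,688 Wh = 100.7 kWh
LED light strip: 12.83 W × 3.8 h × 31 d = 1,511 Wh = 1.511 kWh
3D printer: 277.2 W × 5.1 h × 31 d = 43,825 Wh = 43.83 kWh
Total energy = 100.7 + 1.511 + 43.83 = 146 kWh
Cost = 146 kWh × €0.360 = €52.57 ≈ €53

€53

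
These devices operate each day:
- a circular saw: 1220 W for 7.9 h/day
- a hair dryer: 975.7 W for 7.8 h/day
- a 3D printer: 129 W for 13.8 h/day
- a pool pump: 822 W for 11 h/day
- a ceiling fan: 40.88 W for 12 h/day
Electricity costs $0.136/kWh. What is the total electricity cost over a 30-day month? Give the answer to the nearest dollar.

$117

circular saw: 1220 W × 7.9 h × 30 d = 289,140 Wh = 289.1 kWh
hair dryer: 975.7 W × 7.8 h × 30 d = 228,314 Wh = 228.3 kWh
3D printer: 129 W × 13.8 h × 30 d = 53,406 Wh = 53.41 kWh
pool pump: 822 W × 11 h × 30 d = 271,260 Wh = 271.3 kWh
ceiling fan: 40.88 W × 12 h × 30 d = 14,717 Wh = 14.72 kWh
Total energy = 289.1 + 228.3 + 53.41 + 271.3 + 14.72 = 856.8 kWh
Cost = 856.8 kWh × $0.136 = $116.53 ≈ $117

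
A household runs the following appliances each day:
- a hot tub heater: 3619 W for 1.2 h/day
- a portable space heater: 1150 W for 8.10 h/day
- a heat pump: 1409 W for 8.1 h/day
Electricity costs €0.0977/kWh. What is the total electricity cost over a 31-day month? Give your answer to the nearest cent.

hot tub heater: 3619 W × 1.2 h × 31 d = 134,627 Wh = 134.6 kWh
portable space heater: 1150 W × 8.10 h × 31 d = 288,765 Wh = 288.8 kWh
heat pump: 1409 W × 8.1 h × 31 d = 353,800 Wh = 353.8 kWh
Total energy = 134.6 + 288.8 + 353.8 = 777.2 kWh
Cost = 777.2 kWh × €0.0977 = €75.93

€75.93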